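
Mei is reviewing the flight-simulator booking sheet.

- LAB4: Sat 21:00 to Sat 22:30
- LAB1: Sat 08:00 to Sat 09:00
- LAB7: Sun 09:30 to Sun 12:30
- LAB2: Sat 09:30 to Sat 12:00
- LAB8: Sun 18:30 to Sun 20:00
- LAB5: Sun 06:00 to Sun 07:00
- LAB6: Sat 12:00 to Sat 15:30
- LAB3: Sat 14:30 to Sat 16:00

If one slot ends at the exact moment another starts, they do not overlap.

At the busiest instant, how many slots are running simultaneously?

2

Sweep the timeline, counting +1 at each start and −1 at each end (ends before starts at a tie):
Sat 08:00 start LAB1 → 1
Sat 09:00 end LAB1 → 0
Sat 09:30 start LAB2 → 1
Sat 12:00 end LAB2 → 0
Sat 12:00 start LAB6 → 1
Sat 14:30 start LAB3 → 2
Sat 15:30 end LAB6 → 1
Sat 16:00 end LAB3 → 0
Sat 21:00 start LAB4 → 1
Sat 22:30 end LAB4 → 0
Sun 06:00 start LAB5 → 1
Sun 07:00 end LAB5 → 0
Sun 09:30 start LAB7 → 1
Sun 12:30 end LAB7 → 0
Sun 18:30 start LAB8 → 1
Sun 20:00 end LAB8 → 0
Peak is 2, at Sat 14:30 (LAB3, LAB6).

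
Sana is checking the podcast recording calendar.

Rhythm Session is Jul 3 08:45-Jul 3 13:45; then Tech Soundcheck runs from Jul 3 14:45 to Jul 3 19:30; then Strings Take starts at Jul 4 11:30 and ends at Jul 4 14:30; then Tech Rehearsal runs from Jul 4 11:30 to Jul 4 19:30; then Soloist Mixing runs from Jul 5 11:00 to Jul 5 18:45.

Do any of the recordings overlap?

Sorted by start: Rhythm Session, Tech Soundcheck, Strings Take, Tech Rehearsal, Soloist Mixing.
Tech Soundcheck starts after Rhythm Session ends, so nothing later overlaps Rhythm Session either.
Strings Take starts after Tech Soundcheck ends, so nothing later overlaps Tech Soundcheck either.
Tech Rehearsal starts before Strings Take ends → Strings Take and Tech Rehearsal overlap.
That's a conflict, so the schedule is not conflict-free.

Yes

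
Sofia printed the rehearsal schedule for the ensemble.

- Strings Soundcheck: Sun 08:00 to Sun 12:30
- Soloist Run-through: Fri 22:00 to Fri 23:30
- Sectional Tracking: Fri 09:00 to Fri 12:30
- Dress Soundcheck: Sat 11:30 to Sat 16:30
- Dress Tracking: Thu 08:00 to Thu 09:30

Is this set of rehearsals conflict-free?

Sorted by start: Dress Tracking, Sectional Tracking, Soloist Run-through, Dress Soundcheck, Strings Soundcheck.
Sectional Tracking starts after Dress Tracking ends; Dress Tracking is clear from here.
Soloist Run-through starts after Sectional Tracking ends; Sectional Tracking is clear from here.
Dress Soundcheck starts after Soloist Run-through ends; Soloist Run-through is clear from here.
Strings Soundcheck starts after Dress Soundcheck ends.
Every pair is clear; the schedule has no overlaps.

Yes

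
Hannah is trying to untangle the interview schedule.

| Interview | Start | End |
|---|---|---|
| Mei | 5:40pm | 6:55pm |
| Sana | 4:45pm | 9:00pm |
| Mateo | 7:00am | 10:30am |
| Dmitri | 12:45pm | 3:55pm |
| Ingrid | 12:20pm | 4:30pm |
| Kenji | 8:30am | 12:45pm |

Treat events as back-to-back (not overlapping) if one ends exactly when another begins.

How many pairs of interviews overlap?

Sorted by start: Mateo, Kenji, Ingrid, Dmitri, Sana, Mei.
Kenji starts before Mateo ends → Mateo and Kenji overlap.
Ingrid starts after Mateo ends — done with Mateo.
Ingrid starts before Kenji ends → Kenji and Ingrid overlap.
Dmitri starts exactly when Kenji ends (back-to-back, no overlap) — done with Kenji.
Dmitri starts before Ingrid ends → Ingrid and Dmitri overlap.
Sana starts after Ingrid ends — done with Ingrid.
Sana starts after Dmitri ends — done with Dmitri.
Mei starts before Sana ends → Sana and Mei overlap.
Overlapping pairs: Dmitri & Ingrid, Ingrid & Kenji, Kenji & Mateo, Mei & Sana — 4 in total.

4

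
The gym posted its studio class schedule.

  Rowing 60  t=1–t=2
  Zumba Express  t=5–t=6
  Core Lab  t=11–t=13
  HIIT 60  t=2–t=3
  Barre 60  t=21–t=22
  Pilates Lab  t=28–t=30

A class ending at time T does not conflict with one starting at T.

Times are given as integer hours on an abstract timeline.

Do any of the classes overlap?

Sorted by start: Rowing 60, HIIT 60, Zumba Express, Core Lab, Barre 60, Pilates Lab.
HIIT 60 starts exactly when Rowing 60 ends (back-to-back, no overlap), so Rowing 60 has no further overlaps.
Zumba Express starts after HIIT 60 ends, so HIIT 60 has no further overlaps.
Core Lab starts after Zumba Express ends, so Zumba Express has no further overlaps.
Barre 60 starts after Core Lab ends, so Core Lab has no further overlaps.
Pilates Lab starts after Barre 60 ends.
Every pair is clear; the schedule has no overlaps.

No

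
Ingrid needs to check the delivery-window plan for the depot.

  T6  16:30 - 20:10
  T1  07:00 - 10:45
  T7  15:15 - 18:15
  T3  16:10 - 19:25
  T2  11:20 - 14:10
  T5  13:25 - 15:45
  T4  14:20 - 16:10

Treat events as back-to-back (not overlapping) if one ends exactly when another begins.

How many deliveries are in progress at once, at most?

3

Walk through starts and ends in time order (an end at T is processed before a start at T):
07:00 start T1 → 1
10:45 end T1 → 0
11:20 start T2 → 1
13:25 start T5 → 2
14:10 end T2 → 1
14:20 start T4 → 2
15:15 start T7 → 3
15:45 end T5 → 2
16:10 end T4 → 1
16:10 start T3 → 2
16:30 start T6 → 3
18:15 end T7 → 2
19:25 end T3 → 1
20:10 end T6 → 0
Peak is 3, at 15:15 (T4, T5, T7).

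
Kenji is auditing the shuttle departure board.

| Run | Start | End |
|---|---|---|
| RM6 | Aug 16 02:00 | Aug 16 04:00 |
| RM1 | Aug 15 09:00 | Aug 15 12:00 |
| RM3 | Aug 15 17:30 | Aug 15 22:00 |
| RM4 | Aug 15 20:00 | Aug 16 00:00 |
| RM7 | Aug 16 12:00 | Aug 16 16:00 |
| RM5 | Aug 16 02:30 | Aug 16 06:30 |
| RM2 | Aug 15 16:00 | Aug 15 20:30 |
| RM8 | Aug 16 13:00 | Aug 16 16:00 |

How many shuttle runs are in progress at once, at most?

Sweep the timeline, counting +1 at each start and −1 at each end (ends before starts at a tie):
Aug 15 09:00 start RM1 → 1
Aug 15 12:00 end RM1 → 0
Aug 15 16:00 start RM2 → 1
Aug 15 17:30 start RM3 → 2
Aug 15 20:00 start RM4 → 3
Aug 15 20:30 end RM2 → 2
Aug 15 22:00 end RM3 → 1
Aug 16 00:00 end RM4 → 0
Aug 16 02:00 start RM6 → 1
Aug 16 02:30 start RM5 → 2
Aug 16 04:00 end RM6 → 1
Aug 16 06:30 end RM5 → 0
Aug 16 12:00 start RM7 → 1
Aug 16 13:00 start RM8 → 2
Aug 16 16:00 end RM7 → 1
Aug 16 16:00 end RM8 → 0
Peak is 3, at Aug 15 20:00 (RM2, RM3, RM4).

3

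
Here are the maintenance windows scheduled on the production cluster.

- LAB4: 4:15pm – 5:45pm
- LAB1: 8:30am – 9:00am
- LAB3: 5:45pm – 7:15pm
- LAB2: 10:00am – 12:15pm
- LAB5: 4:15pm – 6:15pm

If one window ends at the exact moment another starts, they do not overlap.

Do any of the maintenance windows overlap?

Sorted by start: LAB1, LAB2, LAB4, LAB5, LAB3.
LAB2 starts after LAB1 ends — done with LAB1.
LAB4 starts after LAB2 ends — done with LAB2.
LAB5 starts before LAB4 ends → LAB4 and LAB5 overlap.
That's a conflict, so the schedule is not conflict-free.

Yes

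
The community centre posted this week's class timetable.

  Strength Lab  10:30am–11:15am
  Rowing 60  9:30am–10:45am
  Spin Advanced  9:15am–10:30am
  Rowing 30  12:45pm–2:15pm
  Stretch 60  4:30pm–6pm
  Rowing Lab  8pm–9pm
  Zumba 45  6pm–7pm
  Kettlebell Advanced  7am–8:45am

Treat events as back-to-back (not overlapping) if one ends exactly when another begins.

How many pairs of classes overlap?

2

Sorted by start: Kettlebell Advanced, Spin Advanced, Rowing 60, Strength Lab, Rowing 30, Stretch 60, Zumba 45, Rowing Lab.
Spin Advanced starts after Kettlebell Advanced ends — done with Kettlebell Advanced.
Rowing 60 starts before Spin Advanced ends → Spin Advanced and Rowing 60 overlap.
Strength Lab starts exactly when Spin Advanced ends (back-to-back, no overlap) — done with Spin Advanced.
Strength Lab starts before Rowing 60 ends → Rowing 60 and Strength Lab overlap.
Rowing 30 starts after Rowing 60 ends — done with Rowing 60.
Rowing 30 starts after Strength Lab ends — done with Strength Lab.
Stretch 60 starts after Rowing 30 ends — done with Rowing 30.
Zumba 45 starts exactly when Stretch 60 ends (back-to-back, no overlap) — done with Stretch 60.
Rowing Lab starts after Zumba 45 ends.
Overlapping pairs: Rowing 60 & Spin Advanced, Rowing 60 & Strength Lab — 2 in total.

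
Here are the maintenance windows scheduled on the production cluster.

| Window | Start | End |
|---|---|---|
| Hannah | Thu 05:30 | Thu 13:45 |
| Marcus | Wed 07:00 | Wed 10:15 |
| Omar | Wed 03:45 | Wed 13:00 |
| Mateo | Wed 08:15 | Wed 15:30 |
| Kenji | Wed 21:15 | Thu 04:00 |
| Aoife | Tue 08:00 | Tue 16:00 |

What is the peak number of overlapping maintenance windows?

Walk through starts and ends in time order (an end at T is processed before a start at T):
Tue 08:00 start Aoife → 1
Tue 16:00 end Aoife → 0
Wed 03:45 start Omar → 1
Wed 07:00 start Marcus → 2
Wed 08:15 start Mateo → 3
Wed 10:15 end Marcus → 2
Wed 13:00 end Omar → 1
Wed 15:30 end Mateo → 0
Wed 21:15 start Kenji → 1
Thu 04:00 end Kenji → 0
Thu 05:30 start Hannah → 1
Thu 13:45 end Hannah → 0
Peak is 3, at Wed 08:15 (Marcus, Mateo, Omar).

3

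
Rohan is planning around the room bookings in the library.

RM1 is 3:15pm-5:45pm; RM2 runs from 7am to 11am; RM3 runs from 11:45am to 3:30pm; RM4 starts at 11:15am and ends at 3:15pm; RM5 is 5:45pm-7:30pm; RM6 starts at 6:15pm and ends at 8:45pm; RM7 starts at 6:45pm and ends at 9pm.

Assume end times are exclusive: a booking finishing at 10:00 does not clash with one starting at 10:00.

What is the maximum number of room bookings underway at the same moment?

3

Sweep the timeline, counting +1 at each start and −1 at each end (ends before starts at a tie):
7am start RM2 → 1
11am end RM2 → 0
11:15am start RM4 → 1
11:45am start RM3 → 2
3:15pm end RM4 → 1
3:15pm start RM1 → 2
3:30pm end RM3 → 1
5:45pm end RM1 → 0
5:45pm start RM5 → 1
6:15pm start RM6 → 2
6:45pm start RM7 → 3
7:30pm end RM5 → 2
8:45pm end RM6 → 1
9pm end RM7 → 0
Peak is 3, at 6:45pm (RM5, RM6, RM7).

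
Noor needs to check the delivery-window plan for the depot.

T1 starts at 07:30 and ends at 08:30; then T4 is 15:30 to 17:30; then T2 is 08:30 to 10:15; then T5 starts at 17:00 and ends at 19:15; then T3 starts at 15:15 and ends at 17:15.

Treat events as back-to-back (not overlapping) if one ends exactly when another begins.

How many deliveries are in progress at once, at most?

3

Sort all start/end points and keep a running count:
07:30 start T1 → 1
08:30 end T1 → 0
08:30 start T2 → 1
10:15 end T2 → 0
15:15 start T3 → 1
15:30 start T4 → 2
17:00 start T5 → 3
17:15 end T3 → 2
17:30 end T4 → 1
19:15 end T5 → 0
Peak is 3, at 17:00 (T3, T4, T5).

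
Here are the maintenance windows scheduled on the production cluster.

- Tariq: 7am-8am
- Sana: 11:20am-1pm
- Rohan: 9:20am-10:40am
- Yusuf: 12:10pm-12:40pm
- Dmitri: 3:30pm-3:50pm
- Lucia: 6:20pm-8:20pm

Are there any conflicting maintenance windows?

Yes

Sorted by start: Tariq, Rohan, Sana, Yusuf, Dmitri, Lucia.
Rohan starts after Tariq ends, so Tariq has no further overlaps.
Sana starts after Rohan ends, so Rohan has no further overlaps.
Yusuf starts before Sana ends → Sana and Yusuf overlap.
That's a conflict, so the schedule is not conflict-free.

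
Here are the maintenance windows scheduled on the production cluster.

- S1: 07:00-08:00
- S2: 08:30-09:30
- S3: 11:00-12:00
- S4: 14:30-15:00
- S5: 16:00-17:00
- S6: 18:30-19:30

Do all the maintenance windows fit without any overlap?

Sorted by start: S1, S2, S3, S4, S5, S6.
S2 starts after S1 ends, so S1 has no further overlaps.
S3 starts after S2 ends, so S2 has no further overlaps.
S4 starts after S3 ends, so S3 has no further overlaps.
S5 starts after S4 ends, so S4 has no further overlaps.
S6 starts after S5 ends.
Every pair is clear; the schedule has no overlaps.

Yes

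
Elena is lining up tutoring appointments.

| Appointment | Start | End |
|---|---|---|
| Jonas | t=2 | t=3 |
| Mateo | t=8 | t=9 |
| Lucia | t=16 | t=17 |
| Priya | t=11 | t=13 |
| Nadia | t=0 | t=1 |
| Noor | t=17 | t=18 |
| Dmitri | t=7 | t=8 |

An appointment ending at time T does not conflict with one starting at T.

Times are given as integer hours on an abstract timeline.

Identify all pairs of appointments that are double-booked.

Check each pair: they overlap iff neither finishes before the other starts.
Sorted by start: Nadia, Jonas, Dmitri, Mateo, Priya, Lucia, Noor.
Jonas starts after Nadia ends, so Nadia has no further overlaps.
Dmitri starts after Jonas ends, so Jonas has no further overlaps.
Mateo starts exactly when Dmitri ends (back-to-back, no overlap), so Dmitri has no further overlaps.
Priya starts after Mateo ends, so Mateo has no further overlaps.
Lucia starts after Priya ends, so Priya has no further overlaps.
Noor starts exactly when Lucia ends (back-to-back, no overlap).

none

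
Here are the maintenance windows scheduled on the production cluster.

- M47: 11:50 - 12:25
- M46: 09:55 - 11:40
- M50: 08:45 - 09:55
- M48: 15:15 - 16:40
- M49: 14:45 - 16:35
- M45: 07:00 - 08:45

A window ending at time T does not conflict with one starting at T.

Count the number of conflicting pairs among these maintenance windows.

Sorted by start: M45, M50, M46, M47, M49, M48.
M50 starts exactly when M45 ends (back-to-back, no overlap) — done with M45.
M46 starts exactly when M50 ends (back-to-back, no overlap) — done with M50.
M47 starts after M46 ends — done with M46.
M49 starts after M47 ends — done with M47.
M48 starts before M49 ends → M49 and M48 overlap.
Overlapping pairs: M48 & M49 — 1 in total.

1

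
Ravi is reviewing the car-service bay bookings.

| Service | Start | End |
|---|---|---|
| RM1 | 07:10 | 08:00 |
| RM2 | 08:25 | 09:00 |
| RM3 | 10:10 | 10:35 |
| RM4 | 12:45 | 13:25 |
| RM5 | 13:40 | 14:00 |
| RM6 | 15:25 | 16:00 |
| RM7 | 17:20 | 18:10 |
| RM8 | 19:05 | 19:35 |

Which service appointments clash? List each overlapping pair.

Two intervals overlap when each starts before the other ends.
Sorted by start: RM1, RM2, RM3, RM4, RM5, RM6, RM7, RM8.
RM2 starts after RM1 ends, so nothing later overlaps RM1 either.
RM3 starts after RM2 ends, so nothing later overlaps RM2 either.
RM4 starts after RM3 ends, so nothing later overlaps RM3 either.
RM5 starts after RM4 ends, so nothing later overlaps RM4 either.
RM6 starts after RM5 ends, so nothing later overlaps RM5 either.
RM7 starts after RM6 ends, so nothing later overlaps RM6 either.
RM8 starts after RM7 ends.

none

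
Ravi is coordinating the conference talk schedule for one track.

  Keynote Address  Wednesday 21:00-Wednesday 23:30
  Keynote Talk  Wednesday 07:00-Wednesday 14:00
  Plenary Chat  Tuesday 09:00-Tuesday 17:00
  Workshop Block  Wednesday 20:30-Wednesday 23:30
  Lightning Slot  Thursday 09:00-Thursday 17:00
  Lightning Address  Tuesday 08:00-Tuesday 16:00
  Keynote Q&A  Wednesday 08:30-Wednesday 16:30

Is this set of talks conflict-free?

No

Two intervals overlap when each starts before the other ends.
Sorted by start: Lightning Address, Plenary Chat, Keynote Talk, Keynote Q&A, Workshop Block, Keynote Address, Lightning Slot.
Plenary Chat starts before Lightning Address ends → Lightning Address and Plenary Chat overlap.
That's a conflict, so the schedule is not conflict-free.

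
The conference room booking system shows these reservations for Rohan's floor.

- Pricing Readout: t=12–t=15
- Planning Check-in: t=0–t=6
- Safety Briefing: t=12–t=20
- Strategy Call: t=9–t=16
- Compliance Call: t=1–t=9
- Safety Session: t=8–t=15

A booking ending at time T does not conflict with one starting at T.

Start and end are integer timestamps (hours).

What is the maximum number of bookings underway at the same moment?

Walk through starts and ends in time order (an end at T is processed before a start at T):
t=0 start Planning Check-in → 1
t=1 start Compliance Call → 2
t=6 end Planning Check-in → 1
t=8 start Safety Session → 2
t=9 end Compliance Call → 1
t=9 start Strategy Call → 2
t=12 start Pricing Readout → 3
t=12 start Safety Briefing → 4
t=15 end Pricing Readout → 3
t=15 end Safety Session → 2
t=16 end Strategy Call → 1
t=20 end Safety Briefing → 0
Peak is 4, at t=12 (Pricing Readout, Safety Briefing, Safety Session, Strategy Call).

4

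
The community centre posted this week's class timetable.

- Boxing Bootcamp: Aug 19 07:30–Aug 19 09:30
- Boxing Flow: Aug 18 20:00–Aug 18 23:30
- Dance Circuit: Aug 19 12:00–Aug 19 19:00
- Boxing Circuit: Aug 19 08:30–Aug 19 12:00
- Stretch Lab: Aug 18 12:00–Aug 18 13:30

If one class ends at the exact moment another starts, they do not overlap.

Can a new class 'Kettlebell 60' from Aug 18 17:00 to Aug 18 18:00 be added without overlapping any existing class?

Stretch Lab: ends Aug 18 13:30 at or before Kettlebell 60 starts Aug 18 17:00 → clear.
Boxing Flow: starts Aug 18 20:00 at or after Kettlebell 60 ends Aug 18 18:00 → clear.
Boxing Bootcamp: starts Aug 19 07:30 at or after Kettlebell 60 ends Aug 18 18:00 → clear.
Boxing Circuit: starts Aug 19 08:30 at or after Kettlebell 60 ends Aug 18 18:00 → clear.
Dance Circuit: starts Aug 19 12:00 at or after Kettlebell 60 ends Aug 18 18:00 → clear.

Yes — the slot is free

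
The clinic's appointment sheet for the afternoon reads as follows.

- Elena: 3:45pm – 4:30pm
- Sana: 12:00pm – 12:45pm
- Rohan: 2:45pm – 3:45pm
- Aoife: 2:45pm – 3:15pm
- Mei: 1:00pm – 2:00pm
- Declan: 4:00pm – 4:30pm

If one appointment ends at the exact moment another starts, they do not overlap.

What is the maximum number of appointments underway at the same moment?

2

Sort all start/end points and keep a running count:
12:00pm start Sana → 1
12:45pm end Sana → 0
1:00pm start Mei → 1
2:00pm end Mei → 0
2:45pm start Aoife → 1
2:45pm start Rohan → 2
3:15pm end Aoife → 1
3:45pm end Rohan → 0
3:45pm start Elena → 1
4:00pm start Declan → 2
4:30pm end Declan → 1
4:30pm end Elena → 0
Peak is 2, at 2:45pm (Aoife, Rohan).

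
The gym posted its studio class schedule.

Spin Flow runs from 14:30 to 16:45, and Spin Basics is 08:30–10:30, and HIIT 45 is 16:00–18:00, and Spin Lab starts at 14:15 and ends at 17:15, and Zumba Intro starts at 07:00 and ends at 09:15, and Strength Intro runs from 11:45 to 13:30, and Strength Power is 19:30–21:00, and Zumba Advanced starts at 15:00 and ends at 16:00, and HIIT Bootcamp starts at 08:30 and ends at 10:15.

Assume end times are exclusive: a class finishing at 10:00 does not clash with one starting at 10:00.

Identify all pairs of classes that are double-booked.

HIIT 45 & Spin Flow, HIIT 45 & Spin Lab, HIIT Bootcamp & Spin Basics, HIIT Bootcamp & Zumba Intro, Spin Basics & Zumba Intro, Spin Flow & Spin Lab, Spin Flow & Zumba Advanced, Spin Lab & Zumba Advanced

Check each pair: they overlap iff neither finishes before the other starts.
Sorted by start: Zumba Intro, HIIT Bootcamp, Spin Basics, Strength Intro, Spin Lab, Spin Flow, Zumba Advanced, HIIT 45, Strength Power.
HIIT Bootcamp starts before Zumba Intro ends → Zumba Intro and HIIT Bootcamp overlap.
Spin Basics starts before Zumba Intro ends → Zumba Intro and Spin Basics overlap.
Strength Intro starts after Zumba Intro ends — done with Zumba Intro.
Spin Basics starts before HIIT Bootcamp ends → HIIT Bootcamp and Spin Basics overlap.
Strength Intro starts after HIIT Bootcamp ends — done with HIIT Bootcamp.
Strength Intro starts after Spin Basics ends — done with Spin Basics.
Spin Lab starts after Strength Intro ends — done with Strength Intro.
Spin Flow starts before Spin Lab ends → Spin Lab and Spin Flow overlap.
Zumba Advanced starts before Spin Lab ends → Spin Lab and Zumba Advanced overlap.
HIIT 45 starts before Spin Lab ends → Spin Lab and HIIT 45 overlap.
Strength Power starts after Spin Lab ends.
Zumba Advanced starts before Spin Flow ends → Spin Flow and Zumba Advanced overlap.
HIIT 45 starts before Spin Flow ends → Spin Flow and HIIT 45 overlap.
Strength Power starts after Spin Flow ends.
HIIT 45 starts exactly when Zumba Advanced ends (back-to-back, no overlap) — done with Zumba Advanced.
Strength Power starts after HIIT 45 ends.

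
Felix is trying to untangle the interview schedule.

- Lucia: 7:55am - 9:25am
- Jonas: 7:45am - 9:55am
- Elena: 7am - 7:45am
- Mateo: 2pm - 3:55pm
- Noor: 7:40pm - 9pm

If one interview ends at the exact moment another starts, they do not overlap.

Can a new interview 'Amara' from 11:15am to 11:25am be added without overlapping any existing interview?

Elena: ends 7:45am at or before Amara starts 11:15am → clear.
Jonas: ends 9:55am at or before Amara starts 11:15am → clear.
Lucia: ends 9:25am at or before Amara starts 11:15am → clear.
Mateo: starts 2pm at or after Amara ends 11:25am → clear.
Noor: starts 7:40pm at or after Amara ends 11:25am → clear.

Yes — the slot is free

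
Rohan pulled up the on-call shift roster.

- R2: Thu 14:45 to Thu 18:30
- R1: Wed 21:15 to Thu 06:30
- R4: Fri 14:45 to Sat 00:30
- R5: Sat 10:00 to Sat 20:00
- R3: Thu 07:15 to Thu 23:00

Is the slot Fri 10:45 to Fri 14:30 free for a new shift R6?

Yes — the slot is free

R1: ends Thu 06:30 at or before R6 starts Fri 10:45 → clear.
R3: ends Thu 23:00 at or before R6 starts Fri 10:45 → clear.
R2: ends Thu 18:30 at or before R6 starts Fri 10:45 → clear.
R4: starts Fri 14:45 at or after R6 ends Fri 14:30 → clear.
R5: starts Sat 10:00 at or after R6 ends Fri 14:30 → clear.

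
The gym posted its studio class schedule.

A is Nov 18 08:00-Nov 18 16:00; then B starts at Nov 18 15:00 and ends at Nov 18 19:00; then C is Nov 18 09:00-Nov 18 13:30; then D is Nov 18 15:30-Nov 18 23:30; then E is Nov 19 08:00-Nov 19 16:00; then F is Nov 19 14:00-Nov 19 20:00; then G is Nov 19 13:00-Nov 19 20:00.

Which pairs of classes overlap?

A & B, A & C, A & D, B & D, E & F, E & G, F & G

Sorted by start: A, C, B, D, E, G, F.
C starts before A ends → A and C overlap.
B starts before A ends → A and B overlap.
D starts before A ends → A and D overlap.
E starts after A ends, so nothing later overlaps A either.
B starts after C ends, so nothing later overlaps C either.
D starts before B ends → B and D overlap.
E starts after B ends, so nothing later overlaps B either.
E starts after D ends, so nothing later overlaps D either.
G starts before E ends → E and G overlap.
F starts before E ends → E and F overlap.
F starts before G ends → G and F overlap.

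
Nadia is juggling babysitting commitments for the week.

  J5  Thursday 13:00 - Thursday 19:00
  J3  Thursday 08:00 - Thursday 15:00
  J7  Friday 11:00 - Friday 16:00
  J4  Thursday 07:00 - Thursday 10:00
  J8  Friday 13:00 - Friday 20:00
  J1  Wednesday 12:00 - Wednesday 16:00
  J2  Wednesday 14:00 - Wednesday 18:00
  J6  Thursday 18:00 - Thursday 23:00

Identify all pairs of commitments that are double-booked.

J1 & J2, J3 & J4, J3 & J5, J5 & J6, J7 & J8

Sorted by start: J1, J2, J4, J3, J5, J6, J7, J8.
J2 starts before J1 ends → J1 and J2 overlap.
J4 starts after J1 ends, so J1 has no further overlaps.
J4 starts after J2 ends, so J2 has no further overlaps.
J3 starts before J4 ends → J4 and J3 overlap.
J5 starts after J4 ends, so J4 has no further overlaps.
J5 starts before J3 ends → J3 and J5 overlap.
J6 starts after J3 ends, so J3 has no further overlaps.
J6 starts before J5 ends → J5 and J6 overlap.
J7 starts after J5 ends, so J5 has no further overlaps.
J7 starts after J6 ends, so J6 has no further overlaps.
J8 starts before J7 ends → J7 and J8 overlap.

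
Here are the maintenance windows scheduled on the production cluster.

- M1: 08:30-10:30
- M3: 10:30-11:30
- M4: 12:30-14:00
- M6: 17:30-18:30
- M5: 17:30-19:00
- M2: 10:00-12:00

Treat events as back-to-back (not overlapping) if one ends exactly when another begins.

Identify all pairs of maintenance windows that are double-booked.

M1 & M2, M2 & M3, M5 & M6

Sorted by start: M1, M2, M3, M4, M5, M6.
M2 starts before M1 ends → M1 and M2 overlap.
M3 starts exactly when M1 ends (back-to-back, no overlap), so M1 has no further overlaps.
M3 starts before M2 ends → M2 and M3 overlap.
M4 starts after M2 ends, so M2 has no further overlaps.
M4 starts after M3 ends, so M3 has no further overlaps.
M5 starts after M4 ends, so M4 has no further overlaps.
M6 starts before M5 ends → M5 and M6 overlap.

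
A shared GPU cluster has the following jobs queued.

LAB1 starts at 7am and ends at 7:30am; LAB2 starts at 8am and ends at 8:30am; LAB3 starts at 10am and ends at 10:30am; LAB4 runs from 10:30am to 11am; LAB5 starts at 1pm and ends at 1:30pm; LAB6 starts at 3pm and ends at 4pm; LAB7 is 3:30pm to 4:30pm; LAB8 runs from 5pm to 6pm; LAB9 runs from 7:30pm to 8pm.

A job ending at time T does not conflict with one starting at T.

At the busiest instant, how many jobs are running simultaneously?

Sort all start/end points and keep a running count:
7am start LAB1 → 1
7:30am end LAB1 → 0
8am start LAB2 → 1
8:30am end LAB2 → 0
10am start LAB3 → 1
10:30am end LAB3 → 0
10:30am start LAB4 → 1
11am end LAB4 → 0
1pm start LAB5 → 1
1:30pm end LAB5 → 0
3pm start LAB6 → 1
3:30pm start LAB7 → 2
4pm end LAB6 → 1
4:30pm end LAB7 → 0
5pm start LAB8 → 1
6pm end LAB8 → 0
7:30pm start LAB9 → 1
8pm end LAB9 → 0
Peak is 2, at 3:30pm (LAB6, LAB7).

2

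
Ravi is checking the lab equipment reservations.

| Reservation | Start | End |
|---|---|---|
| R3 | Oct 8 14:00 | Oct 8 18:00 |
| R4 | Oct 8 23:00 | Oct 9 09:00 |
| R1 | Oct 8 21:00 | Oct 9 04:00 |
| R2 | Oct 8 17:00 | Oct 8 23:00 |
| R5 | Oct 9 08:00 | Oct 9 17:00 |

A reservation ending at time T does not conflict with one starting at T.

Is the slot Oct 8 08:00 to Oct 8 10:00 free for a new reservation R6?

Yes — the slot is free

R3: starts Oct 8 14:00 at or after R6 ends Oct 8 10:00 → clear.
R2: starts Oct 8 17:00 at or after R6 ends Oct 8 10:00 → clear.
R1: starts Oct 8 21:00 at or after R6 ends Oct 8 10:00 → clear.
R4: starts Oct 8 23:00 at or after R6 ends Oct 8 10:00 → clear.
R5: starts Oct 9 08:00 at or after R6 ends Oct 8 10:00 → clear.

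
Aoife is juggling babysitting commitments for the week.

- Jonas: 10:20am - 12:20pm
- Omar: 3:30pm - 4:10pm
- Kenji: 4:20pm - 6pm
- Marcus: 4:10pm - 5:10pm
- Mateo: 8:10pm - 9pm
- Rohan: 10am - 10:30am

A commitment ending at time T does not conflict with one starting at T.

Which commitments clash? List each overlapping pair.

Sorted by start: Rohan, Jonas, Omar, Marcus, Kenji, Mateo.
Jonas starts before Rohan ends → Rohan and Jonas overlap.
Omar starts after Rohan ends, so nothing later overlaps Rohan either.
Omar starts after Jonas ends, so nothing later overlaps Jonas either.
Marcus starts exactly when Omar ends (back-to-back, no overlap), so nothing later overlaps Omar either.
Kenji starts before Marcus ends → Marcus and Kenji overlap.
Mateo starts after Marcus ends.
Mateo starts after Kenji ends.

Jonas & Rohan, Kenji & Marcus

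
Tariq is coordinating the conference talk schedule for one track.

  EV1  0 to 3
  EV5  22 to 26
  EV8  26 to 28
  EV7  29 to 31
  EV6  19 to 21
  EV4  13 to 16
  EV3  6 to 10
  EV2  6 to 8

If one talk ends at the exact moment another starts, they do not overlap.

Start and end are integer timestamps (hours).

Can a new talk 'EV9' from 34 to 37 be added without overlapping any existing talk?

Yes — the slot is free

EV1: ends 3 at or before EV9 starts 34 → clear.
EV2: ends 8 at or before EV9 starts 34 → clear.
EV3: ends 10 at or before EV9 starts 34 → clear.
EV4: ends 16 at or before EV9 starts 34 → clear.
EV6: ends 21 at or before EV9 starts 34 → clear.
EV5: ends 26 at or before EV9 starts 34 → clear.
EV8: ends 28 at or before EV9 starts 34 → clear.
EV7: ends 31 at or before EV9 starts 34 → clear.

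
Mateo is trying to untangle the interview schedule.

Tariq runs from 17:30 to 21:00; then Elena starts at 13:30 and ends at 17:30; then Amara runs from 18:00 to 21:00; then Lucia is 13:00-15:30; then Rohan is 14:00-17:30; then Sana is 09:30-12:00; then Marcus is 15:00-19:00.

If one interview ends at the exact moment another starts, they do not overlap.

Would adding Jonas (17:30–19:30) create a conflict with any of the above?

Sana: ends 12:00 at or before Jonas starts 17:30 → clear.
Lucia: ends 15:30 at or before Jonas starts 17:30 → clear.
Elena: ends 17:30 at or before Jonas starts 17:30 → clear.
Rohan: ends 17:30 at or before Jonas starts 17:30 → clear.
Marcus: starts 15:00 before Jonas ends 19:30, and ends 19:00 after Jonas starts 17:30 → overlap.
Tariq: starts 17:30 before Jonas ends 19:30, and ends 21:00 after Jonas starts 17:30 → overlap.
Amara: starts 18:00 before Jonas ends 19:30, and ends 21:00 after Jonas starts 17:30 → overlap.
Jonas overlaps Marcus, Tariq, Amara.

Yes — it overlaps Amara, Marcus, Tariq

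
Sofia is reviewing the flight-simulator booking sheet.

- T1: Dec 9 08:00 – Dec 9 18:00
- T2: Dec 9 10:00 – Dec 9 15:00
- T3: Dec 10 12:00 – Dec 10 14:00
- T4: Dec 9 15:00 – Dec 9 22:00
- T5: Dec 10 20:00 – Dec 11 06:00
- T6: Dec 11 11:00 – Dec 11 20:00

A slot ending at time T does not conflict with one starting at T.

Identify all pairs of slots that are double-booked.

Check each pair: they overlap iff neither finishes before the other starts.
Sorted by start: T1, T2, T4, T3, T5, T6.
T2 starts before T1 ends → T1 and T2 overlap.
T4 starts before T1 ends → T1 and T4 overlap.
T3 starts after T1 ends, so T1 has no further overlaps.
T4 starts exactly when T2 ends (back-to-back, no overlap), so T2 has no further overlaps.
T3 starts after T4 ends, so T4 has no further overlaps.
T5 starts after T3 ends, so T3 has no further overlaps.
T6 starts after T5 ends.

T1 & T2, T1 & T4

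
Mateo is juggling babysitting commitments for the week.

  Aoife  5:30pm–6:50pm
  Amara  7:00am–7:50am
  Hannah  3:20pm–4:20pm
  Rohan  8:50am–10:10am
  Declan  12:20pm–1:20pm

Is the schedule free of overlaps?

Sorted by start: Amara, Rohan, Declan, Hannah, Aoife.
Rohan starts after Amara ends, so nothing later overlaps Amara either.
Declan starts after Rohan ends, so nothing later overlaps Rohan either.
Hannah starts after Declan ends, so nothing later overlaps Declan either.
Aoife starts after Hannah ends.
Every pair is clear; the schedule has no overlaps.

Yes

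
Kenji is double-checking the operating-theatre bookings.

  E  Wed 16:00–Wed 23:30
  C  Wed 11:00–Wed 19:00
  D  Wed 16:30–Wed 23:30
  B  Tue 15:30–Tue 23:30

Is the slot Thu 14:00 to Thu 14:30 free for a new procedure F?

Yes — the slot is free

B: ends Tue 23:30 at or before F starts Thu 14:00 → clear.
C: ends Wed 19:00 at or before F starts Thu 14:00 → clear.
E: ends Wed 23:30 at or before F starts Thu 14:00 → clear.
D: ends Wed 23:30 at or before F starts Thu 14:00 → clear.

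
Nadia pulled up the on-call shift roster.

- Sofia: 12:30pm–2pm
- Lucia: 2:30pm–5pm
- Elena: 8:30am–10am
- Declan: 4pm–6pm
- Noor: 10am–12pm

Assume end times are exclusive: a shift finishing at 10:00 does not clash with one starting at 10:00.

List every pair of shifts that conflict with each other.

Declan & Lucia

Two intervals overlap when each starts before the other ends.
Sorted by start: Elena, Noor, Sofia, Lucia, Declan.
Noor starts exactly when Elena ends (back-to-back, no overlap), so nothing later overlaps Elena either.
Sofia starts after Noor ends, so nothing later overlaps Noor either.
Lucia starts after Sofia ends, so nothing later overlaps Sofia either.
Declan starts before Lucia ends → Lucia and Declan overlap.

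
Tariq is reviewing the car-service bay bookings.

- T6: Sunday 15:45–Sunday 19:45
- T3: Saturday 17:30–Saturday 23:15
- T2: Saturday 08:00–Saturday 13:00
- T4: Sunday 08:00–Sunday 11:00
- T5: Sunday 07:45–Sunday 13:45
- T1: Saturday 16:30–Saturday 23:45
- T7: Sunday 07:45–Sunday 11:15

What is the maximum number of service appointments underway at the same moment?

Walk through starts and ends in time order (an end at T is processed before a start at T):
Saturday 08:00 start T2 → 1
Saturday 13:00 end T2 → 0
Saturday 16:30 start T1 → 1
Saturday 17:30 start T3 → 2
Saturday 23:15 end T3 → 1
Saturday 23:45 end T1 → 0
Sunday 07:45 start T5 → 1
Sunday 07:45 start T7 → 2
Sunday 08:00 start T4 → 3
Sunday 11:00 end T4 → 2
Sunday 11:15 end T7 → 1
Sunday 13:45 end T5 → 0
Sunday 15:45 start T6 → 1
Sunday 19:45 end T6 → 0
Peak is 3, at Sunday 08:00 (T4, T5, T7).

3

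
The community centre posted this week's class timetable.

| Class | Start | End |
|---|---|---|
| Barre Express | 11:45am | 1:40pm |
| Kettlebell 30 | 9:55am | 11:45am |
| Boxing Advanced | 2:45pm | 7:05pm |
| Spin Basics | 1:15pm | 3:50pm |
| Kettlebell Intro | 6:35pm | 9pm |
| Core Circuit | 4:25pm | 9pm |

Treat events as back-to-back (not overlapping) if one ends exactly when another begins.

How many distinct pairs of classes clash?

Sorted by start: Kettlebell 30, Barre Express, Spin Basics, Boxing Advanced, Core Circuit, Kettlebell Intro.
Barre Express starts exactly when Kettlebell 30 ends (back-to-back, no overlap); Kettlebell 30 is clear from here.
Spin Basics starts before Barre Express ends → Barre Express and Spin Basics overlap.
Boxing Advanced starts after Barre Express ends; Barre Express is clear from here.
Boxing Advanced starts before Spin Basics ends → Spin Basics and Boxing Advanced overlap.
Core Circuit starts after Spin Basics ends; Spin Basics is clear from here.
Core Circuit starts before Boxing Advanced ends → Boxing Advanced and Core Circuit overlap.
Kettlebell Intro starts before Boxing Advanced ends → Boxing Advanced and Kettlebell Intro overlap.
Kettlebell Intro starts before Core Circuit ends → Core Circuit and Kettlebell Intro overlap.
Overlapping pairs: Barre Express & Spin Basics, Boxing Advanced & Core Circuit, Boxing Advanced & Kettlebell Intro, Boxing Advanced & Spin Basics, Core Circuit & Kettlebell Intro — 5 in total.

5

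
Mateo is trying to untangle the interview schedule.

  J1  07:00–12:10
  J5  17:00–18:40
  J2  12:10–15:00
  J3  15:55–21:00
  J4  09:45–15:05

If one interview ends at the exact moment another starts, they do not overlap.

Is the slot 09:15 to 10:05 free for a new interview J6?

J1: starts 07:00 before J6 ends 10:05, and ends 12:10 after J6 starts 09:15 → overlap.
J4: starts 09:45 before J6 ends 10:05, and ends 15:05 after J6 starts 09:15 → overlap.
J2: starts 12:10 at or after J6 ends 10:05 → clear.
J3: starts 15:55 at or after J6 ends 10:05 → clear.
J5: starts 17:00 at or after J6 ends 10:05 → clear.
J6 overlaps J1, J4.

No — it overlaps J1, J4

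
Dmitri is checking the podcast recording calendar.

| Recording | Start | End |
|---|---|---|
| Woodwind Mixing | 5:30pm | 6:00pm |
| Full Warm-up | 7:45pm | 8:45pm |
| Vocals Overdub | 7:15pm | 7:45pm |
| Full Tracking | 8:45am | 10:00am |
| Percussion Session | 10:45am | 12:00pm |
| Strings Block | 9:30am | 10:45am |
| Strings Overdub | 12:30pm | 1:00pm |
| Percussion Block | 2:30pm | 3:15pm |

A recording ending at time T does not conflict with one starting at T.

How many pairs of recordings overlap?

Sorted by start: Full Tracking, Strings Block, Percussion Session, Strings Overdub, Percussion Block, Woodwind Mixing, Vocals Overdub, Full Warm-up.
Strings Block starts before Full Tracking ends → Full Tracking and Strings Block overlap.
Percussion Session starts after Full Tracking ends, so nothing later overlaps Full Tracking either.
Percussion Session starts exactly when Strings Block ends (back-to-back, no overlap), so nothing later overlaps Strings Block either.
Strings Overdub starts after Percussion Session ends, so nothing later overlaps Percussion Session either.
Percussion Block starts after Strings Overdub ends, so nothing later overlaps Strings Overdub either.
Woodwind Mixing starts after Percussion Block ends, so nothing later overlaps Percussion Block either.
Vocals Overdub starts after Woodwind Mixing ends, so nothing later overlaps Woodwind Mixing either.
Full Warm-up starts exactly when Vocals Overdub ends (back-to-back, no overlap).
Overlapping pairs: Full Tracking & Strings Block — 1 in total.

1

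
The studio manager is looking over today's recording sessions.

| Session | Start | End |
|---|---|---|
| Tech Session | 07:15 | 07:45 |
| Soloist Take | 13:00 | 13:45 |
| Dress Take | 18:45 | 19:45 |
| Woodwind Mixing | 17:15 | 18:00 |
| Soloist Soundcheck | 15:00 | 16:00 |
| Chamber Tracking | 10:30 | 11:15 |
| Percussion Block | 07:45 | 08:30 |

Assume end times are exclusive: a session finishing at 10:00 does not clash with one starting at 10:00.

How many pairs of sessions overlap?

Sorted by start: Tech Session, Percussion Block, Chamber Tracking, Soloist Take, Soloist Soundcheck, Woodwind Mixing, Dress Take.
Percussion Block starts exactly when Tech Session ends (back-to-back, no overlap), so Tech Session has no further overlaps.
Chamber Tracking starts after Percussion Block ends, so Percussion Block has no further overlaps.
Soloist Take starts after Chamber Tracking ends, so Chamber Tracking has no further overlaps.
Soloist Soundcheck starts after Soloist Take ends, so Soloist Take has no further overlaps.
Woodwind Mixing starts after Soloist Soundcheck ends, so Soloist Soundcheck has no further overlaps.
Dress Take starts after Woodwind Mixing ends.
No pair overlaps.

0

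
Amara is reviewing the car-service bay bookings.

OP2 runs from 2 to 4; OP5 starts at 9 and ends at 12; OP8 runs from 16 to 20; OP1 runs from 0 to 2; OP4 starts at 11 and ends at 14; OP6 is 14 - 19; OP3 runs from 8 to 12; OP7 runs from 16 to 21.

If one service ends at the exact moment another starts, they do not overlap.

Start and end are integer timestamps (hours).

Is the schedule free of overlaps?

Two intervals overlap when each starts before the other ends.
Sorted by start: OP1, OP2, OP3, OP5, OP4, OP6, OP7, OP8.
OP2 starts exactly when OP1 ends (back-to-back, no overlap) — done with OP1.
OP3 starts after OP2 ends — done with OP2.
OP5 starts before OP3 ends → OP3 and OP5 overlap.
That's a conflict, so the schedule is not conflict-free.

No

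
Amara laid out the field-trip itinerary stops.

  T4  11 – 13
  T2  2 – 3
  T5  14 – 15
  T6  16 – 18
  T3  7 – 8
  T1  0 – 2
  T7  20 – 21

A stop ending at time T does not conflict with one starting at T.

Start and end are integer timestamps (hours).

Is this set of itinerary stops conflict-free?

Sorted by start: T1, T2, T3, T4, T5, T6, T7.
T2 starts exactly when T1 ends (back-to-back, no overlap), so nothing later overlaps T1 either.
T3 starts after T2 ends, so nothing later overlaps T2 either.
T4 starts after T3 ends, so nothing later overlaps T3 either.
T5 starts after T4 ends, so nothing later overlaps T4 either.
T6 starts after T5 ends, so nothing later overlaps T5 either.
T7 starts after T6 ends.
Every pair is clear; the schedule has no overlaps.

Yes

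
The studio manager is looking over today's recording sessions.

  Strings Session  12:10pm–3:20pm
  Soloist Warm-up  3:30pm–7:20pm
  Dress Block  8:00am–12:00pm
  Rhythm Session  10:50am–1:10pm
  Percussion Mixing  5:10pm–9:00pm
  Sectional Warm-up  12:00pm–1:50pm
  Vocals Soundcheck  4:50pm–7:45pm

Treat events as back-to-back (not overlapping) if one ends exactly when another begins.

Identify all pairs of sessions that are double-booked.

Sorted by start: Dress Block, Rhythm Session, Sectional Warm-up, Strings Session, Soloist Warm-up, Vocals Soundcheck, Percussion Mixing.
Rhythm Session starts before Dress Block ends → Dress Block and Rhythm Session overlap.
Sectional Warm-up starts exactly when Dress Block ends (back-to-back, no overlap) — done with Dress Block.
Sectional Warm-up starts before Rhythm Session ends → Rhythm Session and Sectional Warm-up overlap.
Strings Session starts before Rhythm Session ends → Rhythm Session and Strings Session overlap.
Soloist Warm-up starts after Rhythm Session ends — done with Rhythm Session.
Strings Session starts before Sectional Warm-up ends → Sectional Warm-up and Strings Session overlap.
Soloist Warm-up starts after Sectional Warm-up ends — done with Sectional Warm-up.
Soloist Warm-up starts after Strings Session ends — done with Strings Session.
Vocals Soundcheck starts before Soloist Warm-up ends → Soloist Warm-up and Vocals Soundcheck overlap.
Percussion Mixing starts before Soloist Warm-up ends → Soloist Warm-up and Percussion Mixing overlap.
Percussion Mixing starts before Vocals Soundcheck ends → Vocals Soundcheck and Percussion Mixing overlap.

Dress Block & Rhythm Session, Percussion Mixing & Soloist Warm-up, Percussion Mixing & Vocals Soundcheck, Rhythm Session & Sectional Warm-up, Rhythm Session & Strings Session, Sectional Warm-up & Strings Session, Soloist Warm-up & Vocals Soundcheck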